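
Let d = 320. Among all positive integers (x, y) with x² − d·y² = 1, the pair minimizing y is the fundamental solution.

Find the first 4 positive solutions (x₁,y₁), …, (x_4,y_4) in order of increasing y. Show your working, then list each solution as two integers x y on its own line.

161 9
51841 2898
16692641 933147
5374978561 300470436

[17; 1,7,1,34] for √320; ℓ=4 ⇒ convergent index 3
a_0=17:  p_0=17·1+0=17,  q_0=17·0+1=1
a_1=1:  p_1=1·17+1=18,  q_1=1·1+0=1
a_2=7:  p_2=7·18+17=143,  q_2=7·1+1=8
a_3=1:  p_3=1·143+18=161,  q_3=1·8+1=9
fundamental: x₁=161, y₁=9  (since 25921 − 320·81 = 1)
k=2:  x_2 = 161·161+320·9·9 = 51841,  y_2 = 161·9+9·161 = 2898
k=3:  x_3 = 161·51841+320·9·2898 = 16692641,  y_3 = 161·2898+9·51841 = 933147
k=4:  x_4 = 161·16692641+320·9·933147 = 5374978561,  y_4 = 161·933147+9·16692641 = 300470436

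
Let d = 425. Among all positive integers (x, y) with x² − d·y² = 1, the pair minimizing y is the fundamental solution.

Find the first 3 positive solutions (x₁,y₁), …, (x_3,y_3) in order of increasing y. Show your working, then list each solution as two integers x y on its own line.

143649 6968
41270070401 2001892464
11856808685922849 575139701115304

√425 = [20; 1,1,1,1,1,1,40, …], period ℓ=7 (odd) → k=13
k=0  a_k=20  p_k/q_k = 20/1
k=1  a_k=1  p_k/q_k = 21/1
k=2  a_k=1  p_k/q_k = 41/2
k=3  a_k=1  p_k/q_k = 62/3
k=4  a_k=1  p_k/q_k = 103/5
k=5  a_k=1  p_k/q_k = 165/8
…
k=8  a_k=1  p_k/q_k = 11153/541
k=9  a_k=1  p_k/q_k = 22038/1069
…
k=12  a_k=1  p_k/q_k = 88420/4289
k=13  a_k=1  p_k/q_k = 143649/6968
→ (143649, 6968).  Check: 143649²=20635035201, 425·6968²=20635035200, difference 1.
k=2:  x_2 = 143649·143649+425·6968·6968 = 41270070401,  y_2 = 143649·6968+6968·143649 = 2001892464
k=3:  x_3 = 143649·41270070401+425·6968·2001892464 = 11856808685922849,  y_3 = 143649·2001892464+6968·41270070401 = 575139701115304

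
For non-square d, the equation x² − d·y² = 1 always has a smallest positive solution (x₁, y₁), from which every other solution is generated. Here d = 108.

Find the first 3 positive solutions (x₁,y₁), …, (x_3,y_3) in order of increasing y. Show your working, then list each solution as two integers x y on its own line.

[10; 2,1,1,4,1,1,2,20] for √108; ℓ=8 ⇒ convergent index 7
a_0=10:  p_0=10·1+0=10,  q_0=10·0+1=1
…
a_6=1:  p_6=1·291+239=530,  q_6=1·28+23=51
a_7=2:  p_7=2·530+291=1351,  q_7=2·51+28=130
(x₁, y₁) = (1351, 130);  1351² − 108·130² = 1 ✓
k=2:  x_2 = 1351·1351+108·130·130 = 3650401,  y_2 = 1351·130+130·1351 = 351260
k=3:  x_3 = 1351·3650401+108·130·351260 = 9863382151,  y_3 = 1351·351260+130·3650401 = 949104390

1351 130
3650401 351260
9863382151 949104390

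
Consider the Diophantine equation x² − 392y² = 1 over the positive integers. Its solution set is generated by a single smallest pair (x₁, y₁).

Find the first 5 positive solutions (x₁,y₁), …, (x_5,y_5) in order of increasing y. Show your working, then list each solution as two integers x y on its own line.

99 5
19601 990
3880899 196015
768398401 38809980
152139002499 7684180025

√392 = [19; 1,3,1,38, …], period ℓ=4 (even) → k=3
step 0: (19, 1)  from 19·(1,0) + (0,1)
…
step 2: (79, 4)  from 3·(20,1) + (19,1)
step 3: (99, 5)  from 1·(79,4) + (20,1)
→ (99, 5).  Check: 99²=9801, 392·5²=9800, difference 1.
k=2:  x_2 = 99·99+392·5·5 = 19601,  y_2 = 99·5+5·99 = 990
k=3:  x_3 = 99·19601+392·5·990 = 3880899,  y_3 = 99·990+5·19601 = 196015
k=4:  x_4 = 99·3880899+392·5·196015 = 768398401,  y_4 = 99·196015+5·3880899 = 38809980
k=5:  x_5 = 99·768398401+392·5·38809980 = 152139002499,  y_5 = 99·38809980+5·768398401 = 7684180025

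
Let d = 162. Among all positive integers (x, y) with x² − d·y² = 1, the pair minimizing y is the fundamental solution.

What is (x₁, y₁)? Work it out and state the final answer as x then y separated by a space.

19601 1540

√162 → a₀=12, period (1,2,1,2,12,2,1,2,1,24); ℓ=10 even so k=9
i=0: a=12 ⇒ p=12, q=1
…
i=4: a=2 ⇒ p=140, q=11
…
i=7: a=1 ⇒ p=5333, q=419
i=8: a=2 ⇒ p=14268, q=1121
i=9: a=1 ⇒ p=19601, q=1540
fundamental: x₁=19601, y₁=1540  (since 384199201 − 162·2371600 = 1)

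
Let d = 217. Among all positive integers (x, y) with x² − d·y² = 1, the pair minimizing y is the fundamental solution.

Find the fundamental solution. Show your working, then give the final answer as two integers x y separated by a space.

√217 = [14; 1,2,1,2,1,…,2,1,28, …], period ℓ=16 (even) → k=15
step 0: (14, 1)  from 14·(1,0) + (0,1)
…
step 3: (59, 4)  from 1·(44,3) + (15,1)
step 4: (162, 11)  from 2·(59,4) + (44,3)
step 5: (221, 15)  from 1·(162,11) + (59,4)
step 6: (383, 26)  from 1·(221,15) + (162,11)
step 7: (3668, 249)  from 9·(383,26) + (221,15)
…
step 9: (139163, 9447)  from 9·(15055,1022) + (3668,249)
…
step 11: (293381, 19916)  from 1·(154218,10469) + (139163,9447)
…
step 13: (1034361, 70217)  from 1·(740980,50301) + (293381,19916)
step 14: (2809702, 190735)  from 2·(1034361,70217) + (740980,50301)
step 15: (3844063, 260952)  from 1·(2809702,190735) + (1034361,70217)
fundamental: x₁=3844063, y₁=260952  (since 14776820347969 − 217·68095946304 = 1)

3844063 260952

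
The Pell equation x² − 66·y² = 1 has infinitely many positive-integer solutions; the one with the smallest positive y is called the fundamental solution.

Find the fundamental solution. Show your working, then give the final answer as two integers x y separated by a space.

65 8

√66 = [8; 8,16, …], period ℓ=2 (even) → k=1
k=0  a_k=8  p_k/q_k = 8/1
k=1  a_k=8  p_k/q_k = 65/8
fundamental: x₁=65, y₁=8  (since 4225 − 66·64 = 1)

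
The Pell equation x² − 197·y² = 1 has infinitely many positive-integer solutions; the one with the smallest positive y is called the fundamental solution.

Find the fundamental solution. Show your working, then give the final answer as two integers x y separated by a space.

393 28

[14; 28] for √197; ℓ=1 ⇒ convergent index 1
k=0  a_k=14  p_k/q_k = 14/1
k=1  a_k=28  p_k/q_k = 393/28
fundamental: x₁=393, y₁=28  (since 154449 − 197·784 = 1)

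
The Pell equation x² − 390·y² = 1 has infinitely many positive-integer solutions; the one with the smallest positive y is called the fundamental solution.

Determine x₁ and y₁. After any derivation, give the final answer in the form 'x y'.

[19; 1,2,1,38] for √390; ℓ=4 ⇒ convergent index 3
k=0  a_k=19  p_k/q_k = 19/1
k=1  a_k=1  p_k/q_k = 20/1
k=2  a_k=2  p_k/q_k = 59/3
k=3  a_k=1  p_k/q_k = 79/4
fundamental: x₁=79, y₁=4  (since 6241 − 390·16 = 1)

79 4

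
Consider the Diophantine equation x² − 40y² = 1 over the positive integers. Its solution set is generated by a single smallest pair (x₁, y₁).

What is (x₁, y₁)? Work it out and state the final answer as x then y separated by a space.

√40 → a₀=6, period (3,12); ℓ=2 even so k=1
i=0: a=6 ⇒ p=6, q=1
i=1: a=3 ⇒ p=19, q=3
fundamental: x₁=19, y₁=3  (since 361 − 40·9 = 1)

19 3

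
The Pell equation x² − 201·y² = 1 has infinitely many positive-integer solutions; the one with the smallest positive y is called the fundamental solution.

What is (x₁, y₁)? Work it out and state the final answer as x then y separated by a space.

d=201: √d = [14; 5,1,1,1,2,…,1,5,28] (ℓ=14, even), read p_13/q_13
a_0=14:  p_0=14·1+0=14,  q_0=14·0+1=1
…
a_5=2:  p_5=2·241+156=638,  q_5=2·17+11=45
…
a_8=1:  p_8=1·7670+879=8549,  q_8=1·541+62=603
…
a_10=1:  p_10=1·24768+8549=33317,  q_10=1·1747+603=2350
…
a_12=1:  p_12=1·58085+33317=91402,  q_12=1·4097+2350=6447
a_13=5:  p_13=5·91402+58085=515095,  q_13=5·6447+4097=36332
fundamental: x₁=515095, y₁=36332  (since 265322859025 − 201·1320014224 = 1)

515095 36332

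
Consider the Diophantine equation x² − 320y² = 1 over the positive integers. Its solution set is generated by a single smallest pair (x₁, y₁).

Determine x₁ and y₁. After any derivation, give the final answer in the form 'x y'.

√320 → a₀=17, period (1,7,1,34); ℓ=4 even so k=3
i=0: a=17 ⇒ p=17, q=1
…
i=2: a=7 ⇒ p=143, q=8
i=3: a=1 ⇒ p=161, q=9
fundamental: x₁=161, y₁=9  (since 25921 − 320·81 = 1)

161 9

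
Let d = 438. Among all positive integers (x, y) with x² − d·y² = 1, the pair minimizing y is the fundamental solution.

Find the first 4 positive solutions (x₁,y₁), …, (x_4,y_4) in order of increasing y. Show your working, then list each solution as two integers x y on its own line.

d=438: √d = [20; 1,12,1,40] (ℓ=4, even), read p_3/q_3
k=0  a_k=20  p_k/q_k = 20/1
k=1  a_k=1  p_k/q_k = 21/1
k=2  a_k=12  p_k/q_k = 272/13
k=3  a_k=1  p_k/q_k = 293/14
→ (293, 14).  Check: 293²=85849, 438·14²=85848, difference 1.
n=2: (293,14)∘(293,14) = (293·293+438·14·14, 293·14+14·293) = (171697,8204)
n=3: (171697,8204)∘(293,14) = (293·171697+438·14·8204, 293·8204+14·171697) = (100614149,4807530)
n=4: (100614149,4807530)∘(293,14) = (293·100614149+438·14·4807530, 293·4807530+14·100614149) = (58959719617,2817204376)

293 14
171697 8204
100614149 4807530
58959719617 2817204376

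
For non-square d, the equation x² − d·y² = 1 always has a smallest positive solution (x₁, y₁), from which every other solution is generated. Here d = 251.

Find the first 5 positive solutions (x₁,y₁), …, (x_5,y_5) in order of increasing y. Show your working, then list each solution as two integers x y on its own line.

d=251: √d = [15; 1,5,2,1,2,…,5,1,30] (ℓ=14, even), read p_13/q_13
k=0  a_k=15  p_k/q_k = 15/1
…
k=3  a_k=2  p_k/q_k = 206/13
k=4  a_k=1  p_k/q_k = 301/19
k=5  a_k=2  p_k/q_k = 808/51
k=6  a_k=2  p_k/q_k = 1917/121
k=7  a_k=15  p_k/q_k = 29563/1866
k=8  a_k=2  p_k/q_k = 61043/3853
k=9  a_k=2  p_k/q_k = 151649/9572
…
k=12  a_k=5  p_k/q_k = 3097857/195535
k=13  a_k=1  p_k/q_k = 3674890/231957
→ (3674890, 231957).  Check: 3674890²=13504816512100, 251·231957²=13504816512099, difference 1.
k=2:  x_2 = 3674890·3674890+251·231957·231957 = 27009633024199,  y_2 = 3674890·231957+231957·3674890 = 1704832919460
k=3:  x_3 = 3674890·27009633024199+251·231957·1704832919460 = 198514860608593651330,  y_3 = 3674890·1704832919460+231957·27009633024199 = 12530146894788486843
k=4:  x_4 = 3674890·198514860608593651330+251·231957·12530146894788486843 = 1459040552203802437039183201,  y_4 = 3674890·12530146894788486843+231957·198514860608593651330 = 92093823044376819996025080
k=5:  x_5 = 3674890·1459040552203802437039183201+251·231957·92093823044376819996025080 = 10723627069776264560841239313394450,  y_5 = 3674890·92093823044376819996025080+231957·1459040552203802437039183201 = 676869338735087333923490423995557

3674890 231957
27009633024199 1704832919460
198514860608593651330 12530146894788486843
1459040552203802437039183201 92093823044376819996025080
10723627069776264560841239313394450 676869338735087333923490423995557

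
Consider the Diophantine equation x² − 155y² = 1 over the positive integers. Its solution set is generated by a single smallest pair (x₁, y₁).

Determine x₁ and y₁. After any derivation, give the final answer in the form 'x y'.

d=155: √d = [12; 2,4,2,24] (ℓ=4, even), read p_3/q_3
i=0: a=12 ⇒ p=12, q=1
i=1: a=2 ⇒ p=25, q=2
i=2: a=4 ⇒ p=112, q=9
i=3: a=2 ⇒ p=249, q=20
fundamental: x₁=249, y₁=20  (since 62001 − 155·400 = 1)

249 20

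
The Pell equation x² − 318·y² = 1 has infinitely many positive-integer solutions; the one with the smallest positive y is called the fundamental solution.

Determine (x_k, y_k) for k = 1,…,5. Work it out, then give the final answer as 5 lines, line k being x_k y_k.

107 6
22897 1284
4899851 274770
1048545217 58799496
224383776587 12582817374

√318 = [17; 1,4,1,34, …], period ℓ=4 (even) → k=3
i=0: a=17 ⇒ p=17, q=1
i=1: a=1 ⇒ p=18, q=1
i=2: a=4 ⇒ p=89, q=5
i=3: a=1 ⇒ p=107, q=6
fundamental: x₁=107, y₁=6  (since 11449 − 318·36 = 1)
(x_2, y_2) = (107·107 + 318·6·6, 107·6 + 6·107) = (22897, 1284)
(x_3, y_3) = (107·22897 + 318·6·1284, 107·1284 + 6·22897) = (4899851, 274770)
(x_4, y_4) = (107·4899851 + 318·6·274770, 107·274770 + 6·4899851) = (1048545217, 58799496)
(x_5, y_5) = (107·1048545217 + 318·6·58799496, 107·58799496 + 6·1048545217) = (224383776587, 12582817374)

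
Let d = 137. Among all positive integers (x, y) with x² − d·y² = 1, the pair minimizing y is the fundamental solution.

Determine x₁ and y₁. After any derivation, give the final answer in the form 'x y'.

d=137: √d = [11; 1,2,2,1,1,2,2,1,22] (ℓ=9, odd), read p_17/q_17
i=0: a=11 ⇒ p=11, q=1
i=1: a=1 ⇒ p=12, q=1
i=2: a=2 ⇒ p=35, q=3
i=3: a=2 ⇒ p=82, q=7
…
i=5: a=1 ⇒ p=199, q=17
i=6: a=2 ⇒ p=515, q=44
i=7: a=2 ⇒ p=1229, q=105
…
i=9: a=22 ⇒ p=39597, q=3383
i=10: a=1 ⇒ p=41341, q=3532
i=11: a=2 ⇒ p=122279, q=10447
i=12: a=2 ⇒ p=285899, q=24426
i=13: a=1 ⇒ p=408178, q=34873
i=14: a=1 ⇒ p=694077, q=59299
i=15: a=2 ⇒ p=1796332, q=153471
i=16: a=2 ⇒ p=4286741, q=366241
i=17: a=1 ⇒ p=6083073, q=519712
→ (6083073, 519712).  Check: 6083073²=37003777123329, 137·519712²=37003777123328, difference 1.

6083073 519712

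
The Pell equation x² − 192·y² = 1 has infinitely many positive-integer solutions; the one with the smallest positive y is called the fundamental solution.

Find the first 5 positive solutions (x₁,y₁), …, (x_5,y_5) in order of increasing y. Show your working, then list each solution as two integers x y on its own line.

√192 → a₀=13, period (1,5,1,26); ℓ=4 even so k=3
step 0: (13, 1)  from 13·(1,0) + (0,1)
…
step 2: (83, 6)  from 5·(14,1) + (13,1)
step 3: (97, 7)  from 1·(83,6) + (14,1)
fundamental: x₁=97, y₁=7  (since 9409 − 192·49 = 1)
(97+7√192)^2 = 18817 + 1358√192
(97+7√192)^3 = 3650401 + 263445√192
(97+7√192)^4 = 708158977 + 51106972√192
(97+7√192)^5 = 137379191137 + 9914489123√192

97 7
18817 1358
3650401 263445
708158977 51106972
137379191137 9914489123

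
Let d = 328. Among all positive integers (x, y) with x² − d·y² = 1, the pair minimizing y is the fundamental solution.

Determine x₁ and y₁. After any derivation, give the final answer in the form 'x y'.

√328 = [18; 9,36, …], period ℓ=2 (even) → k=1
k=0  a_k=18  p_k/q_k = 18/1
k=1  a_k=9  p_k/q_k = 163/9
→ (163, 9).  Check: 163²=26569, 328·9²=26568, difference 1.

163 9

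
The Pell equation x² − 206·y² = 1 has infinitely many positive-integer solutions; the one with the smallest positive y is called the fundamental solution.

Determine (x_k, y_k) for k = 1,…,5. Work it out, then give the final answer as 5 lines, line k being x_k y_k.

59535 4148
7088832449 493902360
844067279642895 58808954001052
100503090979990675201 7002382152411359280
11966903042143422416540175 833773642828811595468548

√206 = [14; 2,1,5,14,5,1,2,28, …], period ℓ=8 (even) → k=7
step 0: (14, 1)  from 14·(1,0) + (0,1)
step 1: (29, 2)  from 2·(14,1) + (1,0)
step 2: (43, 3)  from 1·(29,2) + (14,1)
step 3: (244, 17)  from 5·(43,3) + (29,2)
step 4: (3459, 241)  from 14·(244,17) + (43,3)
…
step 6: (20998, 1463)  from 1·(17539,1222) + (3459,241)
step 7: (59535, 4148)  from 2·(20998,1463) + (17539,1222)
fundamental: x₁=59535, y₁=4148  (since 3544416225 − 206·17205904 = 1)
(59535+4148√206)^2 = 7088832449 + 493902360√206
(59535+4148√206)^3 = 844067279642895 + 58808954001052√206
(59535+4148√206)^4 = 100503090979990675201 + 7002382152411359280√206
(59535+4148√206)^5 = 11966903042143422416540175 + 833773642828811595468548√206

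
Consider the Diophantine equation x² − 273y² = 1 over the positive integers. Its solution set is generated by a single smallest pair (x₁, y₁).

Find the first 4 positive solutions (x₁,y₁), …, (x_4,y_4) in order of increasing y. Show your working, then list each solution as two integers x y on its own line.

√273 → a₀=16, period (1,1,10,1,1,32); ℓ=6 even so k=5
a_0=16:  p_0=16·1+0=16,  q_0=16·0+1=1
a_1=1:  p_1=1·16+1=17,  q_1=1·1+0=1
a_2=1:  p_2=1·17+16=33,  q_2=1·1+1=2
…
a_4=1:  p_4=1·347+33=380,  q_4=1·21+2=23
a_5=1:  p_5=1·380+347=727,  q_5=1·23+21=44
(x₁, y₁) = (727, 44);  727² − 273·44² = 1 ✓
n=2: (727,44)∘(727,44) = (727·727+273·44·44, 727·44+44·727) = (1057057,63976)
n=3: (1057057,63976)∘(727,44) = (727·1057057+273·44·63976, 727·63976+44·1057057) = (1536960151,93021060)
n=4: (1536960151,93021060)∘(727,44) = (727·1536960151+273·44·93021060, 727·93021060+44·1536960151) = (2234739002497,135252557264)

727 44
1057057 63976
1536960151 93021060
2234739002497 135252557264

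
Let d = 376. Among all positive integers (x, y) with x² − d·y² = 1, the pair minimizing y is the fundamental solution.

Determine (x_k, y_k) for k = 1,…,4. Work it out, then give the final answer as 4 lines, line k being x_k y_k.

√376 → a₀=19, period (2,1,1,3,1,…,1,2,38); ℓ=16 even so k=15
k=0  a_k=19  p_k/q_k = 19/1
…
k=2  a_k=1  p_k/q_k = 58/3
k=3  a_k=1  p_k/q_k = 97/5
k=4  a_k=3  p_k/q_k = 349/18
…
k=6  a_k=2  p_k/q_k = 1241/64
k=7  a_k=2  p_k/q_k = 2928/151
k=8  a_k=4  p_k/q_k = 12953/668
…
k=10  a_k=2  p_k/q_k = 70621/3642
k=11  a_k=1  p_k/q_k = 99455/5129
k=12  a_k=3  p_k/q_k = 368986/19029
k=13  a_k=1  p_k/q_k = 468441/24158
k=14  a_k=1  p_k/q_k = 837427/43187
k=15  a_k=2  p_k/q_k = 2143295/110532
fundamental: x₁=2143295, y₁=110532  (since 4593713457025 − 376·12217323024 = 1)
(x_2, y_2) = (2143295·2143295 + 376·110532·110532, 2143295·110532 + 110532·2143295) = (9187426914049, 473805365880)
(x_3, y_3) = (2143295·9187426914049 + 376·110532·473805365880, 2143295·473805365880 + 110532·9187426914049) = (39382732335491159615, 2031009343327438668)
(x_4, y_4) = (2143295·39382732335491159615 + 376·110532·2031009343327438668, 2143295·2031009343327438668 + 110532·39382732335491159615) = (168817626601983862467148801, 8706104341013491514496240)

2143295 110532
9187426914049 473805365880
39382732335491159615 2031009343327438668
168817626601983862467148801 8706104341013491514496240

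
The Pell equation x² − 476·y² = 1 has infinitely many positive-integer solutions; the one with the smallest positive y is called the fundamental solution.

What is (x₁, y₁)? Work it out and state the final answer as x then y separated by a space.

d=476: √d = [21; 1,4,2,10,2,4,1,42] (ℓ=8, even), read p_7/q_7
k=0  a_k=21  p_k/q_k = 21/1
…
k=2  a_k=4  p_k/q_k = 109/5
…
k=6  a_k=4  p_k/q_k = 23541/1079
k=7  a_k=1  p_k/q_k = 28799/1320
fundamental: x₁=28799, y₁=1320  (since 829382401 − 476·1742400 = 1)

28799 1320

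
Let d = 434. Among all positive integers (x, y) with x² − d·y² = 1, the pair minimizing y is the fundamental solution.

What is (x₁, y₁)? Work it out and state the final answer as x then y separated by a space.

d=434: √d = [20; 1,4,1,40] (ℓ=4, even), read p_3/q_3
i=0: a=20 ⇒ p=20, q=1
i=1: a=1 ⇒ p=21, q=1
i=2: a=4 ⇒ p=104, q=5
i=3: a=1 ⇒ p=125, q=6
(x₁, y₁) = (125, 6);  125² − 434·6² = 1 ✓

125 6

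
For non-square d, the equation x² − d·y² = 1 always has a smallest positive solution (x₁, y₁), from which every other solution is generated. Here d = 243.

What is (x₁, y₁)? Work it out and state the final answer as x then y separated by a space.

70226 4505

[15; 1,1,2,3,15,3,2,1,1,30] for √243; ℓ=10 ⇒ convergent index 9
step 0: (15, 1)  from 15·(1,0) + (0,1)
…
step 2: (31, 2)  from 1·(16,1) + (15,1)
…
step 6: (12424, 797)  from 3·(4053,260) + (265,17)
…
step 8: (41325, 2651)  from 1·(28901,1854) + (12424,797)
step 9: (70226, 4505)  from 1·(41325,2651) + (28901,1854)
→ (70226, 4505).  Check: 70226²=4931691076, 243·4505²=4931691075, difference 1.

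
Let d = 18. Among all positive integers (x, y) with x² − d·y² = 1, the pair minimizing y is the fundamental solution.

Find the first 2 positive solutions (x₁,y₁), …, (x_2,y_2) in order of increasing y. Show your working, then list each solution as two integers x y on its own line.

√18 = [4; 4,8, …], period ℓ=2 (even) → k=1
step 0: (4, 1)  from 4·(1,0) + (0,1)
step 1: (17, 4)  from 4·(4,1) + (1,0)
(x₁, y₁) = (17, 4);  17² − 18·4² = 1 ✓
n=2: (17,4)∘(17,4) = (17·17+18·4·4, 17·4+4·17) = (577,136)

17 4
577 136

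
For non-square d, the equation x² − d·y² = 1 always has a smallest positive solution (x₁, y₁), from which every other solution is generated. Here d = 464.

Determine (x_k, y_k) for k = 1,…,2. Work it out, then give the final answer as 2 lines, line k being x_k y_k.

9801 455
192119201 8918910

[21; 1,1,5,1,1,1,5,1,1,42] for √464; ℓ=10 ⇒ convergent index 9
a_0=21:  p_0=21·1+0=21,  q_0=21·0+1=1
a_1=1:  p_1=1·21+1=22,  q_1=1·1+0=1
…
a_3=5:  p_3=5·43+22=237,  q_3=5·2+1=11
a_4=1:  p_4=1·237+43=280,  q_4=1·11+2=13
…
a_8=1:  p_8=1·4502+797=5299,  q_8=1·209+37=246
a_9=1:  p_9=1·5299+4502=9801,  q_9=1·246+209=455
fundamental: x₁=9801, y₁=455  (since 96059601 − 464·207025 = 1)
n=2: (9801,455)∘(9801,455) = (9801·9801+464·455·455, 9801·455+455·9801) = (192119201,8918910)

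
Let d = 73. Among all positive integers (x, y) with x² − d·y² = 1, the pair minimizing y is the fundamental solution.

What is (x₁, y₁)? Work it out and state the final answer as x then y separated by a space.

2281249 267000

d=73: √d = [8; 1,1,5,5,1,1,16] (ℓ=7, odd), read p_13/q_13
i=0: a=8 ⇒ p=8, q=1
i=1: a=1 ⇒ p=9, q=1
i=2: a=1 ⇒ p=17, q=2
i=3: a=5 ⇒ p=94, q=11
i=4: a=5 ⇒ p=487, q=57
i=5: a=1 ⇒ p=581, q=68
…
i=7: a=16 ⇒ p=17669, q=2068
i=8: a=1 ⇒ p=18737, q=2193
i=9: a=1 ⇒ p=36406, q=4261
i=10: a=5 ⇒ p=200767, q=23498
…
i=12: a=1 ⇒ p=1241008, q=145249
i=13: a=1 ⇒ p=2281249, q=267000
fundamental: x₁=2281249, y₁=267000  (since 5204097000001 − 73·71289000000 = 1)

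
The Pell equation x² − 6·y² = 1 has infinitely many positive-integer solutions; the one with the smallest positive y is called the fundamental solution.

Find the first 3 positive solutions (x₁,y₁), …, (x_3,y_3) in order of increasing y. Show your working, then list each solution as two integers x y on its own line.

5 2
49 20
485 198

d=6: √d = [2; 2,4] (ℓ=2, even), read p_1/q_1
a_0=2:  p_0=2·1+0=2,  q_0=2·0+1=1
a_1=2:  p_1=2·2+1=5,  q_1=2·1+0=2
(x₁, y₁) = (5, 2);  5² − 6·2² = 1 ✓
n=2: (5,2)∘(5,2) = (5·5+6·2·2, 5·2+2·5) = (49,20)
n=3: (49,20)∘(5,2) = (5·49+6·2·20, 5·20+2·49) = (485,198)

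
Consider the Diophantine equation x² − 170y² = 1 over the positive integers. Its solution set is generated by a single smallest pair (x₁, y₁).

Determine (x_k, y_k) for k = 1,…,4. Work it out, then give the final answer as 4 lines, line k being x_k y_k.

339 26
229841 17628
155831859 11951758
105653770561 8103274296

[13; 26] for √170; ℓ=1 ⇒ convergent index 1
k=0  a_k=13  p_k/q_k = 13/1
k=1  a_k=26  p_k/q_k = 339/26
→ (339, 26).  Check: 339²=114921, 170·26²=114920, difference 1.
(x_2, y_2) = (339·339 + 170·26·26, 339·26 + 26·339) = (229841, 17628)
(x_3, y_3) = (339·229841 + 170·26·17628, 339·17628 + 26·229841) = (155831859, 11951758)
(x_4, y_4) = (339·155831859 + 170·26·11951758, 339·11951758 + 26·155831859) = (105653770561, 8103274296)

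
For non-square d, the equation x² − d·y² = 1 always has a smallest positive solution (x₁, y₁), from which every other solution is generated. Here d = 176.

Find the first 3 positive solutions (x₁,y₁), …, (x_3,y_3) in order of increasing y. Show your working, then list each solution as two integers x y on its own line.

199 15
79201 5970
31521799 2376045

√176 = [13; 3,1,3,26, …], period ℓ=4 (even) → k=3
step 0: (13, 1)  from 13·(1,0) + (0,1)
step 1: (40, 3)  from 3·(13,1) + (1,0)
step 2: (53, 4)  from 1·(40,3) + (13,1)
step 3: (199, 15)  from 3·(53,4) + (40,3)
(x₁, y₁) = (199, 15);  199² − 176·15² = 1 ✓
(x_2, y_2) = (199·199 + 176·15·15, 199·15 + 15·199) = (79201, 5970)
(x_3, y_3) = (199·79201 + 176·15·5970, 199·5970 + 15·79201) = (31521799, 2376045)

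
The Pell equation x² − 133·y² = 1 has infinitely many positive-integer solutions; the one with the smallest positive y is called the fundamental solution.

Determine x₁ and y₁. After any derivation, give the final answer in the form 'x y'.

2588599 224460

√133 = [11; 1,1,7,5,1,…,1,1,22, …], period ℓ=16 (even) → k=15
i=0: a=11 ⇒ p=11, q=1
…
i=6: a=1 ⇒ p=1949, q=169
i=7: a=1 ⇒ p=3010, q=261
…
i=9: a=1 ⇒ p=10979, q=952
i=10: a=1 ⇒ p=18948, q=1643
…
i=12: a=5 ⇒ p=168583, q=14618
…
i=14: a=1 ⇒ p=1378591, q=119539
i=15: a=1 ⇒ p=2588599, q=224460
→ (2588599, 224460).  Check: 2588599²=6700844782801, 133·224460²=6700844782800, difference 1.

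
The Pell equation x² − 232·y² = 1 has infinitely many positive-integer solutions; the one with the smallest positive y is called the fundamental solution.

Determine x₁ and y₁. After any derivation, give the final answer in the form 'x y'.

√232 = [15; 4,3,7,3,4,30, …], period ℓ=6 (even) → k=5
step 0: (15, 1)  from 15·(1,0) + (0,1)
…
step 2: (198, 13)  from 3·(61,4) + (15,1)
step 3: (1447, 95)  from 7·(198,13) + (61,4)
step 4: (4539, 298)  from 3·(1447,95) + (198,13)
step 5: (19603, 1287)  from 4·(4539,298) + (1447,95)
fundamental: x₁=19603, y₁=1287  (since 384277609 − 232·1656369 = 1)

19603 1287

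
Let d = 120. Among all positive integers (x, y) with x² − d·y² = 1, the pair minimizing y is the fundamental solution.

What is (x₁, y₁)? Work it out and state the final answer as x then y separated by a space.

11 1

d=120: √d = [10; 1,20] (ℓ=2, even), read p_1/q_1
i=0: a=10 ⇒ p=10, q=1
i=1: a=1 ⇒ p=11, q=1
(x₁, y₁) = (11, 1);  11² − 120·1² = 1 ✓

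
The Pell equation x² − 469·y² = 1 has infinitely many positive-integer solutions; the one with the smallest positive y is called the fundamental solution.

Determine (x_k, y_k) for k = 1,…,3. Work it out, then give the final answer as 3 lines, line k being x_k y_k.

137215 6336
37655912449 1738788480
10333912053241855 477175722560064

√469 → a₀=21, period (1,1,1,10,6,10,1,1,1,42); ℓ=10 even so k=9
k=0  a_k=21  p_k/q_k = 21/1
k=1  a_k=1  p_k/q_k = 22/1
k=2  a_k=1  p_k/q_k = 43/2
…
k=4  a_k=10  p_k/q_k = 693/32
k=5  a_k=6  p_k/q_k = 4223/195
k=6  a_k=10  p_k/q_k = 42923/1982
…
k=8  a_k=1  p_k/q_k = 90069/4159
k=9  a_k=1  p_k/q_k = 137215/6336
fundamental: x₁=137215, y₁=6336  (since 18827956225 − 469·40144896 = 1)
(137215+6336√469)^2 = 37655912449 + 1738788480√469
(137215+6336√469)^3 = 10333912053241855 + 477175722560064√469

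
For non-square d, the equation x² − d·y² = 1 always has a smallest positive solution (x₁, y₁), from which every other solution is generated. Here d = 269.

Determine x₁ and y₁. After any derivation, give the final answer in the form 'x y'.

13449 820

√269 = [16; 2,2,32, …], period ℓ=3 (odd) → k=5
step 0: (16, 1)  from 16·(1,0) + (0,1)
step 1: (33, 2)  from 2·(16,1) + (1,0)
step 2: (82, 5)  from 2·(33,2) + (16,1)
step 3: (2657, 162)  from 32·(82,5) + (33,2)
step 4: (5396, 329)  from 2·(2657,162) + (82,5)
step 5: (13449, 820)  from 2·(5396,329) + (2657,162)
→ (13449, 820).  Check: 13449²=180875601, 269·820²=180875600, difference 1.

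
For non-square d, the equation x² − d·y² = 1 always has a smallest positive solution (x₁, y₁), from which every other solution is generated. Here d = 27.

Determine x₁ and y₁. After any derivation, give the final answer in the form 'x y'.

26 5

√27 = [5; 5,10, …], period ℓ=2 (even) → k=1
step 0: (5, 1)  from 5·(1,0) + (0,1)
step 1: (26, 5)  from 5·(5,1) + (1,0)
(x₁, y₁) = (26, 5);  26² − 27·5² = 1 ✓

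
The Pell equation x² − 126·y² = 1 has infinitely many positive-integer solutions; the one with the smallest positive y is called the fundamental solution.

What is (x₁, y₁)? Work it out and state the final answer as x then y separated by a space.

d=126: √d = [11; 4,2,4,22] (ℓ=4, even), read p_3/q_3
k=0  a_k=11  p_k/q_k = 11/1
k=1  a_k=4  p_k/q_k = 45/4
k=2  a_k=2  p_k/q_k = 101/9
k=3  a_k=4  p_k/q_k = 449/40
→ (449, 40).  Check: 449²=201601, 126·40²=201600, difference 1.

449 40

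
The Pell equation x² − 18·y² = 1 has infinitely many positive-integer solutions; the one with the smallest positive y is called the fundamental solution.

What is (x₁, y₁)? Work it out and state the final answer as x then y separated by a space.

17 4

[4; 4,8] for √18; ℓ=2 ⇒ convergent index 1
i=0: a=4 ⇒ p=4, q=1
i=1: a=4 ⇒ p=17, q=4
→ (17, 4).  Check: 17²=289, 18·4²=288, difference 1.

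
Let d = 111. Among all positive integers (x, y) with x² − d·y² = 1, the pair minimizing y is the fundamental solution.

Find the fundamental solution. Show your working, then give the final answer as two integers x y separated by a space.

295 28

√111 → a₀=10, period (1,1,6,1,1,20); ℓ=6 even so k=5
a_0=10:  p_0=10·1+0=10,  q_0=10·0+1=1
a_1=1:  p_1=1·10+1=11,  q_1=1·1+0=1
a_2=1:  p_2=1·11+10=21,  q_2=1·1+1=2
a_3=6:  p_3=6·21+11=137,  q_3=6·2+1=13
a_4=1:  p_4=1·137+21=158,  q_4=1·13+2=15
a_5=1:  p_5=1·158+137=295,  q_5=1·15+13=28
fundamental: x₁=295, y₁=28  (since 87025 − 111·784 = 1)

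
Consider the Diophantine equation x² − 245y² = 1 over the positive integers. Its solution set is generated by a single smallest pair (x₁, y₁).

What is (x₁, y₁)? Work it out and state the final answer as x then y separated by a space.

51841 3312

[15; 1,1,1,7,6,7,1,1,1,30] for √245; ℓ=10 ⇒ convergent index 9
i=0: a=15 ⇒ p=15, q=1
…
i=2: a=1 ⇒ p=31, q=2
i=3: a=1 ⇒ p=47, q=3
i=4: a=7 ⇒ p=360, q=23
i=5: a=6 ⇒ p=2207, q=141
i=6: a=7 ⇒ p=15809, q=1010
i=7: a=1 ⇒ p=18016, q=1151
i=8: a=1 ⇒ p=33825, q=2161
i=9: a=1 ⇒ p=51841, q=3312
→ (51841, 3312).  Check: 51841²=2687489281, 245·3312²=2687489280, difference 1.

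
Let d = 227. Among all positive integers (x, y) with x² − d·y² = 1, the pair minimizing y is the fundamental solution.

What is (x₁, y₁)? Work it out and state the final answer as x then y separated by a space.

[15; 15,30] for √227; ℓ=2 ⇒ convergent index 1
i=0: a=15 ⇒ p=15, q=1
i=1: a=15 ⇒ p=226, q=15
→ (226, 15).  Check: 226²=51076, 227·15²=51075, difference 1.

226 15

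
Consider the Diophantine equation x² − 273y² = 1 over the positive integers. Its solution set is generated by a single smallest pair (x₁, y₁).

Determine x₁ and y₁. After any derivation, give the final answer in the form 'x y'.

727 44

√273 = [16; 1,1,10,1,1,32, …], period ℓ=6 (even) → k=5
i=0: a=16 ⇒ p=16, q=1
i=1: a=1 ⇒ p=17, q=1
i=2: a=1 ⇒ p=33, q=2
…
i=4: a=1 ⇒ p=380, q=23
i=5: a=1 ⇒ p=727, q=44
(x₁, y₁) = (727, 44);  727² − 273·44² = 1 ✓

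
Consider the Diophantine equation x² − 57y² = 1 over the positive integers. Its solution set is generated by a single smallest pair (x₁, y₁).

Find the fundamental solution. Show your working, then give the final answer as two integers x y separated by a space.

151 20

d=57: √d = [7; 1,1,4,1,1,14] (ℓ=6, even), read p_5/q_5
step 0: (7, 1)  from 7·(1,0) + (0,1)
step 1: (8, 1)  from 1·(7,1) + (1,0)
…
step 4: (83, 11)  from 1·(68,9) + (15,2)
step 5: (151, 20)  from 1·(83,11) + (68,9)
fundamental: x₁=151, y₁=20  (since 22801 − 57·400 = 1)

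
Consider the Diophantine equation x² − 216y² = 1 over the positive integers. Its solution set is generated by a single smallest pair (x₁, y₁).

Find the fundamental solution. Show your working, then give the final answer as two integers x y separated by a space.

485 33

d=216: √d = [14; 1,2,3,2,1,28] (ℓ=6, even), read p_5/q_5
a_0=14:  p_0=14·1+0=14,  q_0=14·0+1=1
a_1=1:  p_1=1·14+1=15,  q_1=1·1+0=1
a_2=2:  p_2=2·15+14=44,  q_2=2·1+1=3
…
a_4=2:  p_4=2·147+44=338,  q_4=2·10+3=23
a_5=1:  p_5=1·338+147=485,  q_5=1·23+10=33
(x₁, y₁) = (485, 33);  485² − 216·33² = 1 ✓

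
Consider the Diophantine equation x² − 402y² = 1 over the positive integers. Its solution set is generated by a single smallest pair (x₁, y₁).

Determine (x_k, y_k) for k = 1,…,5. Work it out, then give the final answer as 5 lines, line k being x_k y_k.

401 20
321601 16040
257923601 12864060
206854406401 10316960080
165896976010001 8274189120100

[20; 20,40] for √402; ℓ=2 ⇒ convergent index 1
i=0: a=20 ⇒ p=20, q=1
i=1: a=20 ⇒ p=401, q=20
→ (401, 20).  Check: 401²=160801, 402·20²=160800, difference 1.
(401+20√402)^2 = 321601 + 16040√402
(401+20√402)^3 = 257923601 + 12864060√402
(401+20√402)^4 = 206854406401 + 10316960080√402
(401+20√402)^5 = 165896976010001 + 8274189120100√402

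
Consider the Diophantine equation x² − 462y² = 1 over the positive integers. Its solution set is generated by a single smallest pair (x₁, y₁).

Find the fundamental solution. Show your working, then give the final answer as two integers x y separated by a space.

√462 = [21; 2,42, …], period ℓ=2 (even) → k=1
step 0: (21, 1)  from 21·(1,0) + (0,1)
step 1: (43, 2)  from 2·(21,1) + (1,0)
(x₁, y₁) = (43, 2);  43² − 462·2² = 1 ✓

43 2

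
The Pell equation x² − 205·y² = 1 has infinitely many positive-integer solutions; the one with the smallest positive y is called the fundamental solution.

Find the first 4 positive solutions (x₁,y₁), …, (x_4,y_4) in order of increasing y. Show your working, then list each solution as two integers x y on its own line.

39689 2772
3150433441 220035816
250075105640009 17466002999676
19850461732342200961 1386416385888245712

√205 = [14; 3,6,1,4,1,6,3,28, …], period ℓ=8 (even) → k=7
k=0  a_k=14  p_k/q_k = 14/1
k=1  a_k=3  p_k/q_k = 43/3
k=2  a_k=6  p_k/q_k = 272/19
k=3  a_k=1  p_k/q_k = 315/22
k=4  a_k=4  p_k/q_k = 1532/107
…
k=6  a_k=6  p_k/q_k = 12614/881
k=7  a_k=3  p_k/q_k = 39689/2772
→ (39689, 2772).  Check: 39689²=1575216721, 205·2772²=1575216720, difference 1.
(39689+2772√205)^2 = 3150433441 + 220035816√205
(39689+2772√205)^3 = 250075105640009 + 17466002999676√205
(39689+2772√205)^4 = 19850461732342200961 + 1386416385888245712√205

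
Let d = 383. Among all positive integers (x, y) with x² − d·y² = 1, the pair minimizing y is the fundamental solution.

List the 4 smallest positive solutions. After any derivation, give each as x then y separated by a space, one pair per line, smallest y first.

18768 959
704475647 35997024
26443197867024 1351184291905
992571874432137217 50718053544949056

√383 = [19; 1,1,3,19,3,1,1,38, …], period ℓ=8 (even) → k=7
i=0: a=19 ⇒ p=19, q=1
i=1: a=1 ⇒ p=20, q=1
…
i=6: a=1 ⇒ p=10705, q=547
i=7: a=1 ⇒ p=18768, q=959
fundamental: x₁=18768, y₁=959  (since 352237824 − 383·919681 = 1)
n=2: (18768,959)∘(18768,959) = (18768·18768+383·959·959, 18768·959+959·18768) = (704475647,35997024)
n=3: (704475647,35997024)∘(18768,959) = (18768·704475647+383·959·35997024, 18768·35997024+959·704475647) = (26443197867024,1351184291905)
n=4: (26443197867024,1351184291905)∘(18768,959) = (18768·26443197867024+383·959·1351184291905, 18768·1351184291905+959·26443197867024) = (992571874432137217,50718053544949056)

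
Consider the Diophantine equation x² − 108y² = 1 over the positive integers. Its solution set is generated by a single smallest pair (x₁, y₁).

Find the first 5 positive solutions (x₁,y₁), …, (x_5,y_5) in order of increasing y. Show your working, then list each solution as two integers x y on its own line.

d=108: √d = [10; 2,1,1,4,1,1,2,20] (ℓ=8, even), read p_7/q_7
a_0=10:  p_0=10·1+0=10,  q_0=10·0+1=1
…
a_4=4:  p_4=4·52+31=239,  q_4=4·5+3=23
…
a_6=1:  p_6=1·291+239=530,  q_6=1·28+23=51
a_7=2:  p_7=2·530+291=1351,  q_7=2·51+28=130
fundamental: x₁=1351, y₁=130  (since 1825201 − 108·16900 = 1)
n=2: (1351,130)∘(1351,130) = (1351·1351+108·130·130, 1351·130+130·1351) = (3650401,351260)
n=3: (3650401,351260)∘(1351,130) = (1351·3650401+108·130·351260, 1351·351260+130·3650401) = (9863382151,949104390)
n=4: (9863382151,949104390)∘(1351,130) = (1351·9863382151+108·130·949104390, 1351·949104390+130·9863382151) = (26650854921601,2564479710520)
n=5: (26650854921601,2564479710520)∘(1351,130) = (1351·26650854921601+108·130·2564479710520, 1351·2564479710520+130·26650854921601) = (72010600134783751,6929223228720650)

1351 130
3650401 351260
9863382151 949104390
26650854921601 2564479710520
72010600134783751 6929223228720650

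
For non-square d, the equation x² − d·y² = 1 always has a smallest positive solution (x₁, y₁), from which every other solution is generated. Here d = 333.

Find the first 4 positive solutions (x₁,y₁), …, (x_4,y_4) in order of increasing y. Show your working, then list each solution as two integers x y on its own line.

√333 = [18; 4,36, …], period ℓ=2 (even) → k=1
a_0=18:  p_0=18·1+0=18,  q_0=18·0+1=1
a_1=4:  p_1=4·18+1=73,  q_1=4·1+0=4
fundamental: x₁=73, y₁=4  (since 5329 − 333·16 = 1)
k=2:  x_2 = 73·73+333·4·4 = 10657,  y_2 = 73·4+4·73 = 584
k=3:  x_3 = 73·10657+333·4·584 = 1555849,  y_3 = 73·584+4·10657 = 85260
k=4:  x_4 = 73·1555849+333·4·85260 = 227143297,  y_4 = 73·85260+4·1555849 = 12447376

73 4
10657 584
1555849 85260
227143297 12447376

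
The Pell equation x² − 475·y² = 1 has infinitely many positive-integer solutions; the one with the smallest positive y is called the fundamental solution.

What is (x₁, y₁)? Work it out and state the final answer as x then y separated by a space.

57799 2652

d=475: √d = [21; 1,3,1,6,2,6,1,3,1,42] (ℓ=10, even), read p_9/q_9
i=0: a=21 ⇒ p=21, q=1
…
i=4: a=6 ⇒ p=741, q=34
…
i=8: a=3 ⇒ p=45921, q=2107
i=9: a=1 ⇒ p=57799, q=2652
(x₁, y₁) = (57799, 2652);  57799² − 475·2652² = 1 ✓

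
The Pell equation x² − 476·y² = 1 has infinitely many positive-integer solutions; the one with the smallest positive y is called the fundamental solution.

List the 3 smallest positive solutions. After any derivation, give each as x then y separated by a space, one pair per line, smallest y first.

28799 1320
1658764801 76029360
95541534979199 4379139075960

√476 = [21; 1,4,2,10,2,4,1,42, …], period ℓ=8 (even) → k=7
k=0  a_k=21  p_k/q_k = 21/1
k=1  a_k=1  p_k/q_k = 22/1
k=2  a_k=4  p_k/q_k = 109/5
k=3  a_k=2  p_k/q_k = 240/11
k=4  a_k=10  p_k/q_k = 2509/115
…
k=6  a_k=4  p_k/q_k = 23541/1079
k=7  a_k=1  p_k/q_k = 28799/1320
fundamental: x₁=28799, y₁=1320  (since 829382401 − 476·1742400 = 1)
(x_2, y_2) = (28799·28799 + 476·1320·1320, 28799·1320 + 1320·28799) = (1658764801, 76029360)
(x_3, y_3) = (28799·1658764801 + 476·1320·76029360, 28799·76029360 + 1320·1658764801) = (95541534979199, 4379139075960)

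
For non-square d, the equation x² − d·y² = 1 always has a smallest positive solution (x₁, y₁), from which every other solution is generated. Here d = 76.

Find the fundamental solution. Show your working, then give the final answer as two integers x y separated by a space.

[8; 1,2,1,1,5,4,5,1,1,2,1,16] for √76; ℓ=12 ⇒ convergent index 11
k=0  a_k=8  p_k/q_k = 8/1
…
k=2  a_k=2  p_k/q_k = 26/3
k=3  a_k=1  p_k/q_k = 35/4
…
k=5  a_k=5  p_k/q_k = 340/39
…
k=10  a_k=2  p_k/q_k = 41488/4759
k=11  a_k=1  p_k/q_k = 57799/6630
→ (57799, 6630).  Check: 57799²=3340724401, 76·6630²=3340724400, difference 1.

57799 6630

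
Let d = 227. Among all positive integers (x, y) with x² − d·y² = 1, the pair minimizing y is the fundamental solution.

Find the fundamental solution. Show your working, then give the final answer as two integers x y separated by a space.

226 15

√227 = [15; 15,30, …], period ℓ=2 (even) → k=1
step 0: (15, 1)  from 15·(1,0) + (0,1)
step 1: (226, 15)  from 15·(15,1) + (1,0)
fundamental: x₁=226, y₁=15  (since 51076 − 227·225 = 1)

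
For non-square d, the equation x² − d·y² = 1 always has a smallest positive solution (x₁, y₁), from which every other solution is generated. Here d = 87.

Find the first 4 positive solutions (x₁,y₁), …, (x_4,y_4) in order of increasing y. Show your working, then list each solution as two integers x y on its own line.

d=87: √d = [9; 3,18] (ℓ=2, even), read p_1/q_1
i=0: a=9 ⇒ p=9, q=1
i=1: a=3 ⇒ p=28, q=3
fundamental: x₁=28, y₁=3  (since 784 − 87·9 = 1)
(28+3√87)^2 = 1567 + 168√87
(28+3√87)^3 = 87724 + 9405√87
(28+3√87)^4 = 4910977 + 526512√87

28 3
1567 168
87724 9405
4910977 526512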